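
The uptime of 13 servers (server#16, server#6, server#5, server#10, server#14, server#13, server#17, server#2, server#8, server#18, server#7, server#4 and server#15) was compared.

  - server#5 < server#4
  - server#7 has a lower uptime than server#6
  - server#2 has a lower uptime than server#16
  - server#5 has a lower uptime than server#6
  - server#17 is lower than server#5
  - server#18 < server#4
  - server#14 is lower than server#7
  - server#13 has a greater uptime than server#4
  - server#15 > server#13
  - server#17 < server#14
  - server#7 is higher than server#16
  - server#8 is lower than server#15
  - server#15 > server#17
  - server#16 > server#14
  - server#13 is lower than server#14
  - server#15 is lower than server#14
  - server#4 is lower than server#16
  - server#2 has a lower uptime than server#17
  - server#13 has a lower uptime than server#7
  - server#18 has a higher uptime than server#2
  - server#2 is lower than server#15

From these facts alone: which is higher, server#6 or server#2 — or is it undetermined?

server#2 < server#17 < server#5 < server#4 < server#13 < server#15 < server#14 < server#16 < server#7 < server#6, by transitivity through server#17, server#5, server#4, server#13, server#15, server#14, server#16, server#7.
So server#6 is higher.

server#6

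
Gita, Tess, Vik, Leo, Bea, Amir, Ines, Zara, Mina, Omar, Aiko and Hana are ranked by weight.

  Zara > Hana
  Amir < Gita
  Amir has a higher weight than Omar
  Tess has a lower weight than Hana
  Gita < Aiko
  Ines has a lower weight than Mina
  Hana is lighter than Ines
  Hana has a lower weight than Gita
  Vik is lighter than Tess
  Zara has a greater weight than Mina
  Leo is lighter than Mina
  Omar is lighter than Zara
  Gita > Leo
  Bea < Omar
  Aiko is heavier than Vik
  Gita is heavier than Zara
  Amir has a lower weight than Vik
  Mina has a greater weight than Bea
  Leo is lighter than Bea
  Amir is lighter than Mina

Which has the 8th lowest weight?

The consecutive relations fix a unique order: Leo < Bea < Omar < Amir < Vik < Tess < Hana < Ines < Mina < Zara < Gita < Aiko.
Counting 8 from the smallest end gives Ines.

Ines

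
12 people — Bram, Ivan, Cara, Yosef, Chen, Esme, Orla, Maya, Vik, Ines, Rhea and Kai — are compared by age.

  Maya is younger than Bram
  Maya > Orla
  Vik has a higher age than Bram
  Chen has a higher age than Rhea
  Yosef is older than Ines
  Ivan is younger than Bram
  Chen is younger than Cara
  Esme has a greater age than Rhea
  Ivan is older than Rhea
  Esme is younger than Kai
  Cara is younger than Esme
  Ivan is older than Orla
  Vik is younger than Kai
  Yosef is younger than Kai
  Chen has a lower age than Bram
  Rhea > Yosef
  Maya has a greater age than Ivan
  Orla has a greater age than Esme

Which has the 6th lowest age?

The consecutive relations fix a unique order: Ines < Yosef < Rhea < Chen < Cara < Esme < Orla < Ivan < Maya < Bram < Vik < Kai.
Counting 6 from the smallest end gives Esme.

Esme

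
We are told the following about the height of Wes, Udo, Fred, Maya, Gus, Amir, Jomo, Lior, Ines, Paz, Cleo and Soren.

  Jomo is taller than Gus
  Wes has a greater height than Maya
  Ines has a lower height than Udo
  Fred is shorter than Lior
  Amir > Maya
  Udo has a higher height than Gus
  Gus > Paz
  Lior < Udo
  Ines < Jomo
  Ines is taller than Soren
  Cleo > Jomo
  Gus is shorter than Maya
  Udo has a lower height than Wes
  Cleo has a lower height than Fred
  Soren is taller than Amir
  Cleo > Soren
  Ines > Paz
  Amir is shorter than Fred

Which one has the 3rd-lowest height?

Maya

Piecing the relations together gives one ordering: Paz < Gus < Maya < Amir < Soren < Ines < Jomo < Cleo < Fred < Lior < Udo < Wes.
The 3rd smallest is Maya.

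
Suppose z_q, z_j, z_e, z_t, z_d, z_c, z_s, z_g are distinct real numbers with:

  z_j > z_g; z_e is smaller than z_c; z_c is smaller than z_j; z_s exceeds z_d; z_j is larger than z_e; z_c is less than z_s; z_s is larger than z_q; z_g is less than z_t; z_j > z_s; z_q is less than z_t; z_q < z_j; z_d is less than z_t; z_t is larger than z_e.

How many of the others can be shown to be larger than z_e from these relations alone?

The elements the relations force above z_e are z_c, z_s, z_j, z_t — no chain reaches any other.
That is 4.

4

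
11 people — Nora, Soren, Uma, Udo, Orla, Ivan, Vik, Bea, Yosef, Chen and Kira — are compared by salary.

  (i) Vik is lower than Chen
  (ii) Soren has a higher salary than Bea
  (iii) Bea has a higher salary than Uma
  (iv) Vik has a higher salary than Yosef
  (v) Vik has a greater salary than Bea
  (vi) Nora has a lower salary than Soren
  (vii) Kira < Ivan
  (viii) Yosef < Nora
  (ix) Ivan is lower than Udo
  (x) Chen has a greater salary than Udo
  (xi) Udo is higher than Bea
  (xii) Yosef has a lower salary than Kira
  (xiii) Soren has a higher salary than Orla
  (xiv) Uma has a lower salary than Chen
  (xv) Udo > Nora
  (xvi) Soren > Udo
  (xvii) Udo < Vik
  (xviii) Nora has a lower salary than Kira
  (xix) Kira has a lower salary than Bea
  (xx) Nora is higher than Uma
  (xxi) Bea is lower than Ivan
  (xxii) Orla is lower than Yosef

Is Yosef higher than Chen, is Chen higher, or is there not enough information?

Chen

Yosef < Nora < Kira < Bea < Ivan < Udo < Vik < Chen, by transitivity through Nora, Kira, Bea, Ivan, Udo, Vik.
So Chen is higher.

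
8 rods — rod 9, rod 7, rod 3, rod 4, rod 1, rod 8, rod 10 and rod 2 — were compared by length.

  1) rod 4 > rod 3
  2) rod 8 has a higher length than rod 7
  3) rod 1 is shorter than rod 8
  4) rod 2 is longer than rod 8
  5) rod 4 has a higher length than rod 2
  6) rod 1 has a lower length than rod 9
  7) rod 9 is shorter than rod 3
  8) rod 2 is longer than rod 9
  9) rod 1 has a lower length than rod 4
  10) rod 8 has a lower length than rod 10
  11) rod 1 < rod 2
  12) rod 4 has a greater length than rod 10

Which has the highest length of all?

Chaining downward from rod 4: directly below it, rod 1, rod 2, rod 3, rod 10; then rod 8, rod 9; then rod 7.
That covers every other element, and nothing is given above rod 4, so rod 4 is the highest length.

rod 4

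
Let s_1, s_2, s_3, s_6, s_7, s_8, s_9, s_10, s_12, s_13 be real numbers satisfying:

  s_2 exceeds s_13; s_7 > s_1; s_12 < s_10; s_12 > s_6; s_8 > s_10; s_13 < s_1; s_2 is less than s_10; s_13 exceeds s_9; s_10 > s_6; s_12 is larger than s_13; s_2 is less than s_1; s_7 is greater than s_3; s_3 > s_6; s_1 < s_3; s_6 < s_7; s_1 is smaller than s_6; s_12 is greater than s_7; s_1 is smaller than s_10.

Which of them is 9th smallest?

Chaining the given pairs: s_9 < s_13 < s_2 < s_1 < s_6 < s_3 < s_7 < s_12 < s_10 < s_8.
The 9th smallest is s_10.

s_10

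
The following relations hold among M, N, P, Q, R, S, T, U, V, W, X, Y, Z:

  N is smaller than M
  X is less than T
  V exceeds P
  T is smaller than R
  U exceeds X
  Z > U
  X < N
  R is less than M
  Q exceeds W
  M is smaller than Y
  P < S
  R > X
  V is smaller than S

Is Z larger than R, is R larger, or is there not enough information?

undetermined

Following every chain through Z: below Z we get X, U.
R is not reached, and no chain runs the other way from R to Z.
So the given relations leave the order of Z and R undetermined.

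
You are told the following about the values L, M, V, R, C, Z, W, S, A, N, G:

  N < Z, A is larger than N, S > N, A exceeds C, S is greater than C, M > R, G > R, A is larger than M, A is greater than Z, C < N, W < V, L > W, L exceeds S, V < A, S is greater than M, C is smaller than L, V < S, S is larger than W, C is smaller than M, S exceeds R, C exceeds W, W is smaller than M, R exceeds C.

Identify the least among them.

C is not least since W < C; R is not least since C < R; V is not least since W < V; N is not least since C < N; G is not least since R < G; Z is not least since N < Z; M is not least since W < M; S is not least since W < S; A is not least since N < A; L is not least since W < L.
Only W has nothing below it, so W is the least.

W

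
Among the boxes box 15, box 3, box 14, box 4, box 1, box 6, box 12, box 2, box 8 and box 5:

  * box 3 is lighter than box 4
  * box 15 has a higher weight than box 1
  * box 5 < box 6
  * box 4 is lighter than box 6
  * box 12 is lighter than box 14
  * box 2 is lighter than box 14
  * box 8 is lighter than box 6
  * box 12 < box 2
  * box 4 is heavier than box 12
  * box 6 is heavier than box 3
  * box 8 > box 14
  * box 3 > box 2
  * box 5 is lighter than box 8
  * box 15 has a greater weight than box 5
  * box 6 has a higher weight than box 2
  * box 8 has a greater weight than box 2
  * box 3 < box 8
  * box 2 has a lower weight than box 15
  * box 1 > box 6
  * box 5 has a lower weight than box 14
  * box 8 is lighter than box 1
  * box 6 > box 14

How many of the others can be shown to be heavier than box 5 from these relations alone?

Directly above box 5: box 14, box 8, box 6, box 15.
One step further: box 1 (5 so far).
Nothing else is reachable above box 5; 5 in all.

5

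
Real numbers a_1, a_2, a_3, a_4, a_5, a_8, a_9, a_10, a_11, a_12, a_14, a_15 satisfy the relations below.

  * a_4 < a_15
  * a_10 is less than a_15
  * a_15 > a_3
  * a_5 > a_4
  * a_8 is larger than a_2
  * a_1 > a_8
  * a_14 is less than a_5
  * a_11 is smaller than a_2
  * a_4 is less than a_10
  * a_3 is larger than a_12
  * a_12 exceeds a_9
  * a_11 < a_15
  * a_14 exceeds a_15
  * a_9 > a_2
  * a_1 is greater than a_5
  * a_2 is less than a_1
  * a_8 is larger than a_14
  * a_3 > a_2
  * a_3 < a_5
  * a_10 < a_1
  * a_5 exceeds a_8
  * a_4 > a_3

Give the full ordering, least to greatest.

Nothing is placed below a_11, so it is least; from there a_11 < a_2; a_2 < a_9; a_9 < a_12; a_12 < a_3; a_3 < a_4; a_4 < a_10; a_10 < a_15; a_15 < a_14; a_14 < a_8; a_8 < a_5; a_5 < a_1, each given directly.

a_11 < a_2 < a_9 < a_12 < a_3 < a_4 < a_10 < a_15 < a_14 < a_8 < a_5 < a_1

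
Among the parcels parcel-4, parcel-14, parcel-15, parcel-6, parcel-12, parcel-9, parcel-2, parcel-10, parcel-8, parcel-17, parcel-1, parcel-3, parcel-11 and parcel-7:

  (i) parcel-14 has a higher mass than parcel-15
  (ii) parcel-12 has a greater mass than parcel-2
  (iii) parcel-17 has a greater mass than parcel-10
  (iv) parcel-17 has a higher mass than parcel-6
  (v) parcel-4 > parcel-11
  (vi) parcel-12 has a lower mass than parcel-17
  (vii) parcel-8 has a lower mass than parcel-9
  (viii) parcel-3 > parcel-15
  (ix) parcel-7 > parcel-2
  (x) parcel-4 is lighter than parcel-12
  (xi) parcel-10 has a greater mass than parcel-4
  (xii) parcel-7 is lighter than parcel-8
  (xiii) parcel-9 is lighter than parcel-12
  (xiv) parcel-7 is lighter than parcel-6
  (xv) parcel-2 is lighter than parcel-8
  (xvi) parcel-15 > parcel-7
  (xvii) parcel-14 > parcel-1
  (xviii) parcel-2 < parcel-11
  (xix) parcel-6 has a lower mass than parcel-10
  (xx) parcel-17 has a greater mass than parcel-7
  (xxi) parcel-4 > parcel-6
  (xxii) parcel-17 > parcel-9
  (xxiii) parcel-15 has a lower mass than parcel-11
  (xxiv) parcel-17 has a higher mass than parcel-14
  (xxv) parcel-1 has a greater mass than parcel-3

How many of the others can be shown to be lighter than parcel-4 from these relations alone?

5

From parcel-4 the given relations immediately reach parcel-6, parcel-11.
From those, parcel-2, parcel-7, parcel-15 — 5 in total.
No other element is forced below parcel-4 by the given relations, so the count is 5.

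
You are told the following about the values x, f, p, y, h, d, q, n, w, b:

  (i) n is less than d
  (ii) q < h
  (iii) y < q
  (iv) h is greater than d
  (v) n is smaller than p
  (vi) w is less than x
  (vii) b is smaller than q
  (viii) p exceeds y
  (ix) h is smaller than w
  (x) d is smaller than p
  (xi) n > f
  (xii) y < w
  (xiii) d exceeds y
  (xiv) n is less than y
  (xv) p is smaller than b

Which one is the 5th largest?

The consecutive relations fix a unique order: f < n < y < d < p < b < q < h < w < x.
Counting 5 from the largest end gives b.

b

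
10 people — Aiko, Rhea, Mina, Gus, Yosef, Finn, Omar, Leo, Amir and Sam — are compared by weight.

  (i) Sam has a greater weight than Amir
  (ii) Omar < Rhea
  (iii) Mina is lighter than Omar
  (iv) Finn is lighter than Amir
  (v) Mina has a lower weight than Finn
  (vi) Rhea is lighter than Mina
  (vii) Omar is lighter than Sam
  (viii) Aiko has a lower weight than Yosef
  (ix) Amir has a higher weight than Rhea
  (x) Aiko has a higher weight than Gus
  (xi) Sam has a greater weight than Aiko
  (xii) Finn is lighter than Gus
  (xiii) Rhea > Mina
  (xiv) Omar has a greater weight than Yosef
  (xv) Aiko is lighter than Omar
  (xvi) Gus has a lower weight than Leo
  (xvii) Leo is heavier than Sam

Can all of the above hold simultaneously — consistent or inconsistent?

inconsistent

Chaining the given relations yields Mina < Finn < Gus < Aiko < Yosef < Omar < Rhea, so Mina < Rhea. But one relation states Rhea < Mina. These cannot both hold.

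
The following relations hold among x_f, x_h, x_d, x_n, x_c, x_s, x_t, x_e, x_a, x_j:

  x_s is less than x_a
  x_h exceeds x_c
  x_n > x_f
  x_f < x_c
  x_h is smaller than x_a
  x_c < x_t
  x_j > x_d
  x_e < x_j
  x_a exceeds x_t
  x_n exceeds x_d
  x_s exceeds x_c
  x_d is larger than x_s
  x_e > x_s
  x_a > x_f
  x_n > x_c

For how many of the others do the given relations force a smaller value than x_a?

From x_a the given relations immediately reach x_f, x_t, x_s, x_h.
From those, x_c — 5 in total.
No other element is forced below x_a by the given relations, so the count is 5.

5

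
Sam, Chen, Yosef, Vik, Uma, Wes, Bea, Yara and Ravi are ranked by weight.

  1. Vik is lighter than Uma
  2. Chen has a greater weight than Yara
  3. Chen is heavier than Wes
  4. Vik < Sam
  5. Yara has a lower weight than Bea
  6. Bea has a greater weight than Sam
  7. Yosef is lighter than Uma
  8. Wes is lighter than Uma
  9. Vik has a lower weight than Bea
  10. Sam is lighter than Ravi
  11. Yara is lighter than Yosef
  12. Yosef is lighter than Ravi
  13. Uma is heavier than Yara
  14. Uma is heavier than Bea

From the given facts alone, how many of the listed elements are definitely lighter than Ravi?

Directly below Ravi: Sam, Yosef.
One step further: Vik, Yara (4 so far).
Nothing else is reachable below Ravi; 4 in all.

4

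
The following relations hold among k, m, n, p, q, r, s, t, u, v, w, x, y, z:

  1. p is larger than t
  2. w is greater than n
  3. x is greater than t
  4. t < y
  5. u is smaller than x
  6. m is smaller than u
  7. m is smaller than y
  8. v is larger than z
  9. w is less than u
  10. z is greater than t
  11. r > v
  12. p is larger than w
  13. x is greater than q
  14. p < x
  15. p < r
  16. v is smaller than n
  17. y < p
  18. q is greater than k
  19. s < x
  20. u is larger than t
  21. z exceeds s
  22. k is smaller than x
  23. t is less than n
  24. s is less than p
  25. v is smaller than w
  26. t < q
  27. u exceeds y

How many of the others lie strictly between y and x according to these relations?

2

Chaining upward from y reaches: p, r, u.
Chaining downward from x reaches: t, s, z, k, v, m, n, q, w, p, u.
Strictly between y and x are those in both lists: p, u — 2 elements.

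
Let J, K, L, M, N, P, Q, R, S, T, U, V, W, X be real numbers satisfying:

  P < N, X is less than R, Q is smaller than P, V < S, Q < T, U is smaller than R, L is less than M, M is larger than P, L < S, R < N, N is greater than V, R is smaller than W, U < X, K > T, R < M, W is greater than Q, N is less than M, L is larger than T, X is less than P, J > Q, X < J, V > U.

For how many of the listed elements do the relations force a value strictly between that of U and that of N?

4

Chaining upward from U reaches: X, V, R, P, W, J, S, M.
Chaining downward from N reaches: Q, X, V, R, P.
Strictly between U and N are those in both lists: X, V, R, P — 4 elements.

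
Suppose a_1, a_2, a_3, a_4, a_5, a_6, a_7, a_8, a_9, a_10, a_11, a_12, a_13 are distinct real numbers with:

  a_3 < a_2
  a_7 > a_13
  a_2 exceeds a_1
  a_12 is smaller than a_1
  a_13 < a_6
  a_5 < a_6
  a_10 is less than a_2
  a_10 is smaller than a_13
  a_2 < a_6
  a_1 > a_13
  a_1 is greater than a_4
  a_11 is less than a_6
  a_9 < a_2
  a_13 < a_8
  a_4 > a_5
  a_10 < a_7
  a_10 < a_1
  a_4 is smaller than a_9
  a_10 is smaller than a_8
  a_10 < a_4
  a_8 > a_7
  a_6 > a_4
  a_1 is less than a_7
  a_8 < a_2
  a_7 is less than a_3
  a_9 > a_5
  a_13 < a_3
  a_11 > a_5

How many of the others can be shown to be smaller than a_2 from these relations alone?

10

The elements the relations force below a_2 are a_5, a_10, a_13, a_4, a_12, a_1, a_7, a_9, a_8, a_3 — no chain reaches any other.
That is 10.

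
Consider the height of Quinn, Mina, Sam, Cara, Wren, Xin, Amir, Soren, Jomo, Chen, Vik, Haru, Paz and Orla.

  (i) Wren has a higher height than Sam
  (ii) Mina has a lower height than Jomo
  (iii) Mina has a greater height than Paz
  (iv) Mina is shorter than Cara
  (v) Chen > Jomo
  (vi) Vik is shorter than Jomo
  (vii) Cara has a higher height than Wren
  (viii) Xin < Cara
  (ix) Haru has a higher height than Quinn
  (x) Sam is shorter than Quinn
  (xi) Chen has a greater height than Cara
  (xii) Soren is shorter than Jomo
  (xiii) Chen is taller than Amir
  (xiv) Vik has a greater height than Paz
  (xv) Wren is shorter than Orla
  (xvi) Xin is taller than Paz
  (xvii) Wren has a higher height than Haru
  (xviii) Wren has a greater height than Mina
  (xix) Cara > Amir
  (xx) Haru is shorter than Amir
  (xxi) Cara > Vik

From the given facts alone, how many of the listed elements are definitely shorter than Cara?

9

The elements the relations force below Cara are Paz, Sam, Mina, Xin, Quinn, Haru, Vik, Wren, Amir — no chain reaches any other.
That is 9.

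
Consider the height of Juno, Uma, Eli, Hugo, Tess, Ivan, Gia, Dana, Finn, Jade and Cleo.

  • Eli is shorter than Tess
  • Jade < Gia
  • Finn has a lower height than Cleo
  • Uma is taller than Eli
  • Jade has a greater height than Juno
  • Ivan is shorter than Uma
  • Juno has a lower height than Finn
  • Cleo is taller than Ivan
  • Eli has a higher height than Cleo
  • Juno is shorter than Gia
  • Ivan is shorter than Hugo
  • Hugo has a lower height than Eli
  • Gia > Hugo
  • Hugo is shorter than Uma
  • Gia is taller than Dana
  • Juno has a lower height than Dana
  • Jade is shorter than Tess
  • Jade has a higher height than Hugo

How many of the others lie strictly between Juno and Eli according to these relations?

2

Chaining upward from Juno reaches: Finn, Jade, Dana, Cleo, Gia, Uma, Tess.
Chaining downward from Eli reaches: Ivan, Hugo, Finn, Cleo.
Strictly between Juno and Eli are those in both lists: Finn, Cleo — 2 elements.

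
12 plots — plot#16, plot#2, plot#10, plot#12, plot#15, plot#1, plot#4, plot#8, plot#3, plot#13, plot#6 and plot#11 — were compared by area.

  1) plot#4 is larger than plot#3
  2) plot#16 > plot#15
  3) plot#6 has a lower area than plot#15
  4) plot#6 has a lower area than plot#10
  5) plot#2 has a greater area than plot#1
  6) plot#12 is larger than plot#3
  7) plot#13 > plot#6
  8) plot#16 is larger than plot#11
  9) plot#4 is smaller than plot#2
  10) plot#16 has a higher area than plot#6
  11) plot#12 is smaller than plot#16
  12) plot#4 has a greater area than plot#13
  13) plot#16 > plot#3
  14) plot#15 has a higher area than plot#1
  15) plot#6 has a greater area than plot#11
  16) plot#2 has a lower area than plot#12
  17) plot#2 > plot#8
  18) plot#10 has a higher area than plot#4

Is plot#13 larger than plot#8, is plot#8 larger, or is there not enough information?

undetermined

Following every chain through plot#13: above plot#13 we get plot#4, plot#10, plot#2, plot#12, plot#16; below plot#13 we get plot#11, plot#6.
plot#8 is not reached, and no chain runs the other way from plot#8 to plot#13.
So the given relations leave the order of plot#13 and plot#8 undetermined.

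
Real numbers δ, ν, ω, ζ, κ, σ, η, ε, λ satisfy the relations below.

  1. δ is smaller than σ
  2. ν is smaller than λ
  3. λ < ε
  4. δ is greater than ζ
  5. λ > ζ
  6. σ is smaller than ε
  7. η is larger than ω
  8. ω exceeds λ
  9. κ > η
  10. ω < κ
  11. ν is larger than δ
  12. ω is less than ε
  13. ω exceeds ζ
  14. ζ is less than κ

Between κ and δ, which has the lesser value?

δ

δ < ν < λ < ω < η < κ, by transitivity through ν, λ, ω, η.
So δ < κ; δ is the smaller of the two.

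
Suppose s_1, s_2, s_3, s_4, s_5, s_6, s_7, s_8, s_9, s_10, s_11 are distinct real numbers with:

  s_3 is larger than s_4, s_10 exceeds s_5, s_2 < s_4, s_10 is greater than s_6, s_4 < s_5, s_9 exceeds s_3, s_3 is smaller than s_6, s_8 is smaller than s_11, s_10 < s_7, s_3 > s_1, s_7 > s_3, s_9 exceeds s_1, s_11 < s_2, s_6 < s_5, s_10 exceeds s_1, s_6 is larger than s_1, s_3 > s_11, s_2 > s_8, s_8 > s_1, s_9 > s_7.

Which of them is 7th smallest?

s_6

Piecing the relations together gives one ordering: s_1 < s_8 < s_11 < s_2 < s_4 < s_3 < s_6 < s_5 < s_10 < s_7 < s_9.
Counting 7 from the smallest end gives s_6.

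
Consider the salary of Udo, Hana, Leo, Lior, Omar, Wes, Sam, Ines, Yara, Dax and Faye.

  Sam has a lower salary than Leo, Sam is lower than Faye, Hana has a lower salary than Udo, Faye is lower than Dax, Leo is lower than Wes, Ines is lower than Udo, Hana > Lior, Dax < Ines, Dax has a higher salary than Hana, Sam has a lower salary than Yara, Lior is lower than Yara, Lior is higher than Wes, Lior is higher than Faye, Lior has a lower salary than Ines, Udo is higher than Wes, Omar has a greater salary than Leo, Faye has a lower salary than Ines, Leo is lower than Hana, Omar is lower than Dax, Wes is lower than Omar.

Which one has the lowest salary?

Chaining upward from Sam: directly above it, Leo, Faye, Yara; then Wes, Omar, Lior, Hana, Dax, Ines; then Udo.
That covers every other element, and nothing is given below Sam, so Sam is the lowest salary.

Sam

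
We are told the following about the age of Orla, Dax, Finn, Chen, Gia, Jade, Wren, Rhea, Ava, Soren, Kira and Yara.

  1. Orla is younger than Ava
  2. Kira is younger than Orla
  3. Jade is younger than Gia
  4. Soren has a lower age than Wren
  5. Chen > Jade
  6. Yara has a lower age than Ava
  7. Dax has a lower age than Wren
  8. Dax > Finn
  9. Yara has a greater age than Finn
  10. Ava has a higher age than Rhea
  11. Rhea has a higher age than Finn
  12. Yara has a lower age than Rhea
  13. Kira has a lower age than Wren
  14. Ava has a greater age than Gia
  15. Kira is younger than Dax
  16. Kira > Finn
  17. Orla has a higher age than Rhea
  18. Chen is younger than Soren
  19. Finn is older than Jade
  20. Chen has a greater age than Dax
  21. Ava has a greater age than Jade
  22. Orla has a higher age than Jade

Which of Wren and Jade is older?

Link the given pairs in sequence: Jade < Finn; Finn < Kira; Kira < Dax; Dax < Chen; Chen < Soren; Soren < Wren.
Chaining these gives Jade < Finn < Kira < Dax < Chen < Soren < Wren.
So Jade < Wren; Wren is the older of the two.

Wren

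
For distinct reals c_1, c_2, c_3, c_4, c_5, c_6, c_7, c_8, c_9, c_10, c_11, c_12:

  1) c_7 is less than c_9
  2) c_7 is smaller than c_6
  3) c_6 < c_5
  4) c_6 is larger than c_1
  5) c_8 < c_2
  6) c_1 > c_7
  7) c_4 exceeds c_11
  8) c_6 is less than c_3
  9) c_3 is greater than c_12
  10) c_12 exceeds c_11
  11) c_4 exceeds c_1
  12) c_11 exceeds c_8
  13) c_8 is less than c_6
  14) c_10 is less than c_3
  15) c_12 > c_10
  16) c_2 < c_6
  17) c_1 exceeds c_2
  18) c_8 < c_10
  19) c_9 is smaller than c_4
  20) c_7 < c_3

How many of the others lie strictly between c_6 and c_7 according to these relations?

1

Chaining upward from c_7 reaches: c_1, c_9, c_5, c_4, c_3.
Chaining downward from c_6 reaches: c_8, c_2, c_1.
Strictly between c_7 and c_6 are those in both lists: c_1 — 1 element.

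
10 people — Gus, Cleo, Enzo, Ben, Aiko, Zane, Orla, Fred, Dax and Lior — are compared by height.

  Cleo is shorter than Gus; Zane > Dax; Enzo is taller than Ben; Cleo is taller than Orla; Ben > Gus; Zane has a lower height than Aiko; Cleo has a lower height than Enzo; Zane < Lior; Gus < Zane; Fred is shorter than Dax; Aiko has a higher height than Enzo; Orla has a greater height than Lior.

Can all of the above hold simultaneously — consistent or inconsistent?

Chaining the given relations yields Zane < Lior < Orla < Cleo < Gus, so Zane < Gus. But one relation states Gus < Zane. These cannot both hold.

inconsistent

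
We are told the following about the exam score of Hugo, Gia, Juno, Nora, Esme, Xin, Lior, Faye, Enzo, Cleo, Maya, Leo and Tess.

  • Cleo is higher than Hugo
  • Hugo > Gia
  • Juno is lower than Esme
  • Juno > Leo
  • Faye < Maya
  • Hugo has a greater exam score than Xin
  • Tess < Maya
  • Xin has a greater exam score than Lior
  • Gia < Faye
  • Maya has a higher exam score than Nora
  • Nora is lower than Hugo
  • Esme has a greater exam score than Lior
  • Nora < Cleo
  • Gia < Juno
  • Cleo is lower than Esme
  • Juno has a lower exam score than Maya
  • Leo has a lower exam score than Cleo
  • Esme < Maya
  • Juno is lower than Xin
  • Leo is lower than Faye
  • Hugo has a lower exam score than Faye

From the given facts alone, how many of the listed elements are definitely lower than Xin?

Directly below Xin: Juno, Lior.
One step further: Gia, Leo (4 so far).
No other element is forced below Xin by the given relations, so the count is 4.

4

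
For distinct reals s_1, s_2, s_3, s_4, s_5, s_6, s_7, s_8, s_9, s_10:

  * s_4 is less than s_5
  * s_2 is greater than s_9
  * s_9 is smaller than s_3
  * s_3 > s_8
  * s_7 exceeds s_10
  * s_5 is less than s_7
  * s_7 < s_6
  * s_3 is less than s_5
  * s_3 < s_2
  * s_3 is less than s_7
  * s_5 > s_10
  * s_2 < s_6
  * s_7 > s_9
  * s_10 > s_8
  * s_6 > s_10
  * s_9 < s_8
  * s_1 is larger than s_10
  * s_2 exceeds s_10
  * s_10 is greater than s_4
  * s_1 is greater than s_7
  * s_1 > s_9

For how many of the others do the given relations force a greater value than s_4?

Directly above s_4: s_10, s_5.
One step further: s_7, s_2, s_1, s_6 (6 so far).
No other element is forced above s_4 by the given relations, so the count is 6.

6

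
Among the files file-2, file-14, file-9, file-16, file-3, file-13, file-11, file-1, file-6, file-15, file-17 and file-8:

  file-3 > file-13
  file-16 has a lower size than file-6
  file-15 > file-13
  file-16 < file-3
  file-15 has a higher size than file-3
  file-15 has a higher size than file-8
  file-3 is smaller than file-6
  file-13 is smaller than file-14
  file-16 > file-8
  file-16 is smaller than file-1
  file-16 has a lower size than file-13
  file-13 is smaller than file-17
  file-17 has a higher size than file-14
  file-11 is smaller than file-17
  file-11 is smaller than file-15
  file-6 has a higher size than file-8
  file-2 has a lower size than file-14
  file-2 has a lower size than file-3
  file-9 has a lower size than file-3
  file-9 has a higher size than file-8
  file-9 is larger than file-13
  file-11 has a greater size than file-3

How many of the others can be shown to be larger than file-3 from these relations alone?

From file-3 the given relations immediately reach file-6, file-11, file-15.
From those, file-17 — 4 in total.
No other element is forced above file-3 by the given relations, so the count is 4.

4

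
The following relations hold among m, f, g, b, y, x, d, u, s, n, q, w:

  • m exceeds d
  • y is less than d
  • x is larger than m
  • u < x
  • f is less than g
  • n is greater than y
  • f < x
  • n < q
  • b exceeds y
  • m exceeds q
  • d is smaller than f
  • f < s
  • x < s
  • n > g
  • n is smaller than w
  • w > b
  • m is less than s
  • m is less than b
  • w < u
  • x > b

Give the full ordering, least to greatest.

Nothing is placed below y, so it is least; from there y < d; d < f; f < g; g < n; n < q; q < m; m < b; b < w; w < u; u < x; x < s, each given directly.

y < d < f < g < n < q < m < b < w < u < x < s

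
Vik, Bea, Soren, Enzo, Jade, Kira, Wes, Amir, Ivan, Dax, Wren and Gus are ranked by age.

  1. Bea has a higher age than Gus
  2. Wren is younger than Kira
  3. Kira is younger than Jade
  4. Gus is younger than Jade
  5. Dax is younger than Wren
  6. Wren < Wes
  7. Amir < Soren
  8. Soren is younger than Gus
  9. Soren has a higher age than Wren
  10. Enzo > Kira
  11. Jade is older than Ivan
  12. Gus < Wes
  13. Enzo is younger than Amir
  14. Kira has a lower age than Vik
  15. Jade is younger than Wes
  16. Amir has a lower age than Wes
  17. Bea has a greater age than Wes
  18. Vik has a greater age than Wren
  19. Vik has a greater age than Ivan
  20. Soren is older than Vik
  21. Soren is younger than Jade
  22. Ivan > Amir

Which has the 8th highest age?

Amir

The consecutive relations fix a unique order: Dax < Wren < Kira < Enzo < Amir < Ivan < Vik < Soren < Gus < Jade < Wes < Bea.
Counting 8 from the largest end gives Amir.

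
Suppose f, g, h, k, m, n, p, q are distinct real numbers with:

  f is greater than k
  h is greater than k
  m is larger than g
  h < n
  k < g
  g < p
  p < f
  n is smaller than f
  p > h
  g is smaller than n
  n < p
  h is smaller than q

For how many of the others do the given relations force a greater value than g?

From g the given relations immediately reach n, m, p.
From those, f — 4 in total.
Nothing else is reachable above g; 4 in all.

4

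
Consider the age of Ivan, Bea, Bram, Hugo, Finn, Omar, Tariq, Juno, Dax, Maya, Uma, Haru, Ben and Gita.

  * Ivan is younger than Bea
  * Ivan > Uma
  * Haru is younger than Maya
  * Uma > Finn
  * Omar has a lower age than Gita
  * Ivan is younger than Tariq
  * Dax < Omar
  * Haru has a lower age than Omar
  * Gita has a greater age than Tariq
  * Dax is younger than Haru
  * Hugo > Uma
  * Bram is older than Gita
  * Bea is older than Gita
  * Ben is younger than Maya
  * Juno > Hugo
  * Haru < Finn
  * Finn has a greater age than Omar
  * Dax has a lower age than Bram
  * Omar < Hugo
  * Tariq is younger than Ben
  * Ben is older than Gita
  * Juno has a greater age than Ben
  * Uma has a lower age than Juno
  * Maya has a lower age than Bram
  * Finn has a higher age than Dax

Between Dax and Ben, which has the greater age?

Chaining the given relations: Dax < Haru < Omar < Finn < Uma < Ivan < Tariq < Gita < Ben.
So Dax < Ben; Ben is the older of the two.

Ben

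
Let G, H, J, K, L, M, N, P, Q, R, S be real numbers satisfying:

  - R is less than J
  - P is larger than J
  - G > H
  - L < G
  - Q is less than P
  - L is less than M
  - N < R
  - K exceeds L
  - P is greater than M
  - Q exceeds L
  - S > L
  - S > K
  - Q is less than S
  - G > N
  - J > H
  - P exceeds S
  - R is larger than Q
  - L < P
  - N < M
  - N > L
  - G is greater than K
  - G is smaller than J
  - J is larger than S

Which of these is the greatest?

L is not greatest since L < Q; N is not greatest since N < R; H is not greatest since H < G; M is not greatest since M < P; K is not greatest since K < S; Q is not greatest since Q < P; R is not greatest since R < J; G is not greatest since G < J; S is not greatest since S < J; J is not greatest since J < P.
Only P has nothing above it, so P is the greatest.

P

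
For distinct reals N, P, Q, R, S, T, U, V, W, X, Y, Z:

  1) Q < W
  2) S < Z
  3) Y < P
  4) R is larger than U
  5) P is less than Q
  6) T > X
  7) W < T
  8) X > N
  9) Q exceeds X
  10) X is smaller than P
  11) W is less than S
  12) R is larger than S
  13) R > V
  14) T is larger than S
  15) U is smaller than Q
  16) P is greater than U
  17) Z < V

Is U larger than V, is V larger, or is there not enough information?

V

Following the relations from U: U < P < Q < W < S < Z < V.
So V is larger.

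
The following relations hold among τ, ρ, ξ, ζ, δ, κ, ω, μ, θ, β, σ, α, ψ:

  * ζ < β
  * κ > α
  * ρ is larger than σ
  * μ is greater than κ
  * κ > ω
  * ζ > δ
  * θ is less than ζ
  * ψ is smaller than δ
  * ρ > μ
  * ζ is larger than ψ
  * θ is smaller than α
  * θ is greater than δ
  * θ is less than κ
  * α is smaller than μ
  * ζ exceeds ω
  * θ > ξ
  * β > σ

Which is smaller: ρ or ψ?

Chaining the given relations: ψ < δ < θ < α < κ < μ < ρ.
So ψ < ρ; ψ is the smaller of the two.

ψ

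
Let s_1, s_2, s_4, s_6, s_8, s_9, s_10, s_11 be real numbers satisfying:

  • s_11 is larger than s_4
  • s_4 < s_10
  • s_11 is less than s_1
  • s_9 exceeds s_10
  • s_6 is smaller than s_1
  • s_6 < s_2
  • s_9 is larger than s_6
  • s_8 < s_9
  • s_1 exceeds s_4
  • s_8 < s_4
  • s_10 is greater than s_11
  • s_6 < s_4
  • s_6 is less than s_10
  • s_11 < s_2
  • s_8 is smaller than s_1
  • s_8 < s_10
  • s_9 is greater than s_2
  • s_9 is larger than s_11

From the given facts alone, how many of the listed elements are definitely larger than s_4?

5

Directly above s_4: s_11, s_1, s_10.
One step further: s_2, s_9 (5 so far).
Nothing else is reachable above s_4; 5 in all.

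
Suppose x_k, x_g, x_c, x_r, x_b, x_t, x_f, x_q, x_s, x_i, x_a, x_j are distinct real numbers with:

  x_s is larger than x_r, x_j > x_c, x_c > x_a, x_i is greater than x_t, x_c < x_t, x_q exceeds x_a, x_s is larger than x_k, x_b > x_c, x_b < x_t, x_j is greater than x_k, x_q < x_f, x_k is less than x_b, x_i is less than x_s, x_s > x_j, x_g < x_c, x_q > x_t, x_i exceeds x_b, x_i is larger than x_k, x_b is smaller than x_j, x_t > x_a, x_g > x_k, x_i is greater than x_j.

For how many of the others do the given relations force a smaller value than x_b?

From x_b the given relations immediately reach x_k, x_c.
From those, x_a, x_g — 4 in total.
Nothing else is reachable below x_b; 4 in all.

4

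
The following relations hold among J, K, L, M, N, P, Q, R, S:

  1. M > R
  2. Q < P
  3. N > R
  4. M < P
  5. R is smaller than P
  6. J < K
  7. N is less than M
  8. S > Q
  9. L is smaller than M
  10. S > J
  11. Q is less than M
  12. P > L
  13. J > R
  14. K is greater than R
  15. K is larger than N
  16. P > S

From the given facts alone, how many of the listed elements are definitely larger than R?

The elements the relations force above R are J, N, K, S, M, P — no chain reaches any other.
That is 6.

6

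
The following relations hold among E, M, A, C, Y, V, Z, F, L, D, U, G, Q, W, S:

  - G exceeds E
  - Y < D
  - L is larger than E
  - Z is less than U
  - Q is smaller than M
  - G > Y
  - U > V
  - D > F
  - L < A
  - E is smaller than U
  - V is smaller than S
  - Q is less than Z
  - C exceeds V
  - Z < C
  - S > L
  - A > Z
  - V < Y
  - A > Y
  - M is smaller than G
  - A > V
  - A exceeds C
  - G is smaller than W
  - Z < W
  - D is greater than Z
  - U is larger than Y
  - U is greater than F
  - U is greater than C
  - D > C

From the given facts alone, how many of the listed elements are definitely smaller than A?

Directly below A: V, Y, L, Z, C.
One step further: Q, E (7 so far).
No other element is forced below A by the given relations, so the count is 7.

7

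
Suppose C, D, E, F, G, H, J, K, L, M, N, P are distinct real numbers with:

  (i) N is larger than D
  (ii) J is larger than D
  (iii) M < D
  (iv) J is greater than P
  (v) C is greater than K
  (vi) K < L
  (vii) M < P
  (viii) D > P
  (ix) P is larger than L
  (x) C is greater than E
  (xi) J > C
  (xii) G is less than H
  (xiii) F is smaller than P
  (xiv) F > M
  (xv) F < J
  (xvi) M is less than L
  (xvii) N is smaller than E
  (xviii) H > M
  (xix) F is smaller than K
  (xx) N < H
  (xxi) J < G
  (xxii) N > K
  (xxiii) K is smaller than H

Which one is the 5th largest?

Piecing the relations together gives one ordering: M < F < K < L < P < D < N < E < C < J < G < H.
Counting 5 from the largest end gives E.

E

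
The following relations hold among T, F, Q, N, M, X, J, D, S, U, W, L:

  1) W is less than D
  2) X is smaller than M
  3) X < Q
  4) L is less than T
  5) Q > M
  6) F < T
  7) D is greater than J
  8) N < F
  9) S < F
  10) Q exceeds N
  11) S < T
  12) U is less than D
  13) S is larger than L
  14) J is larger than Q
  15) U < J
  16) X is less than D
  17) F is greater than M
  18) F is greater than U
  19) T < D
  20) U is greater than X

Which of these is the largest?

D

Chaining downward from D: directly below it, X, U, W, J, T; then L, Q, S, F; then M, N.
That covers every other element, and nothing is given above D, so D is the largest.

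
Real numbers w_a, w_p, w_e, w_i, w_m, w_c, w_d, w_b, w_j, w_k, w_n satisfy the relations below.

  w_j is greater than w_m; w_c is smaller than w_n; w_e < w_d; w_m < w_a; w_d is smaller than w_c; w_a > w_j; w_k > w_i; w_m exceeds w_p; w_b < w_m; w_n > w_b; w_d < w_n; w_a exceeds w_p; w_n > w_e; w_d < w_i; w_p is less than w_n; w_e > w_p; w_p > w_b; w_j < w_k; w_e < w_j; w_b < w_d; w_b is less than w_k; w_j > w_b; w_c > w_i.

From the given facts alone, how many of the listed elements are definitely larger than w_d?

Directly above w_d: w_i, w_c, w_n.
One step further: w_k (4 so far).
No other element is forced above w_d by the given relations, so the count is 4.

4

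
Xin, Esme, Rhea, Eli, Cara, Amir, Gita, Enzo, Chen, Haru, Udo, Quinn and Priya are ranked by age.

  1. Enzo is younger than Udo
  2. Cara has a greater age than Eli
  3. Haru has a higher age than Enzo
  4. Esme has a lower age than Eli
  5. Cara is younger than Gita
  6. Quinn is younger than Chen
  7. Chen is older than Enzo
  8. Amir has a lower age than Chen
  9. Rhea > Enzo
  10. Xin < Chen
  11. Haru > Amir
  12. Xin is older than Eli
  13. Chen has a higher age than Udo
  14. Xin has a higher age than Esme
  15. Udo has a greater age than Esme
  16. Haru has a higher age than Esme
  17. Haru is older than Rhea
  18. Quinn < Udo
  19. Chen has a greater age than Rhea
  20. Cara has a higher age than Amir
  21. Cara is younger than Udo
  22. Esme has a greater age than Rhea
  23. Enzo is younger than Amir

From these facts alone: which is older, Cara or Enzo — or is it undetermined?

Following the relations from Enzo: Enzo < Rhea < Esme < Eli < Cara.
So Cara is older.

Cara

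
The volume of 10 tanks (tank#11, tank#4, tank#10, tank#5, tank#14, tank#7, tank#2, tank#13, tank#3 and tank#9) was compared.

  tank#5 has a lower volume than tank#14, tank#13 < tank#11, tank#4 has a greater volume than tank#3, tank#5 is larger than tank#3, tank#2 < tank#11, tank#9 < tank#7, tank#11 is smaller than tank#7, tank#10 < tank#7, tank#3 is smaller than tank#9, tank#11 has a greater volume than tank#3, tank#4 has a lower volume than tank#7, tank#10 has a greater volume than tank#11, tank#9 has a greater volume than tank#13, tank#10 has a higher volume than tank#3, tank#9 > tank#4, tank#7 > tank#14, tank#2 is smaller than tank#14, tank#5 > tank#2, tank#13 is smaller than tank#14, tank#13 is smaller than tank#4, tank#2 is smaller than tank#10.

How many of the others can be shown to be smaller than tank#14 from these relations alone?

From tank#14 the given relations immediately reach tank#13, tank#2, tank#5.
From those, tank#3 — 4 in total.
Nothing else is reachable below tank#14; 4 in all.

4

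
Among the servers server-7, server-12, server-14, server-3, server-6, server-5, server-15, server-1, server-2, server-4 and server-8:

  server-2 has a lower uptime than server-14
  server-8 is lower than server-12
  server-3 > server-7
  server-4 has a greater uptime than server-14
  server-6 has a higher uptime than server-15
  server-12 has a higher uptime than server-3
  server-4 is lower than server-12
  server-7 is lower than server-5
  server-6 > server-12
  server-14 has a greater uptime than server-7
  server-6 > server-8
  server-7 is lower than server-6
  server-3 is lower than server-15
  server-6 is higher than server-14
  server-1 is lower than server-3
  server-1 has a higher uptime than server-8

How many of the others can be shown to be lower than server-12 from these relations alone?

7

The elements the relations force below server-12 are server-7, server-8, server-1, server-3, server-2, server-14, server-4 — no chain reaches any other.
That is 7.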